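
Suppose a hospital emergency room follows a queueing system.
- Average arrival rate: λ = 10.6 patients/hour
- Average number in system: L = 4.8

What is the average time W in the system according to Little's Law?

Little's Law: L = λW, so W = L/λ
W = 4.8/10.6 = 0.4528 hours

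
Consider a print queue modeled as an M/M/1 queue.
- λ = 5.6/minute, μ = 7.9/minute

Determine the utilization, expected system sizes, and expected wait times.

Step 1: ρ = λ/μ = 5.6/7.9 = 0.7089
Step 2: L = λ/(μ-λ) = 5.6/2.30 = 2.4348
Step 3: Lq = λ²/(μ(μ-λ)) = 31.36/(7.9×2.30) = 1.7259
Step 4: W = 1/(μ-λ) = 1/2.30 = 0.43478
Step 5: Wq = λ/(μ(μ-λ)) = 5.6/(7.9×2.30) = 0.3082
Step 6: P(0) = 1-ρ = 0.2911
Verify: L = λW = 5.6×0.43478 = 2.4348 ✔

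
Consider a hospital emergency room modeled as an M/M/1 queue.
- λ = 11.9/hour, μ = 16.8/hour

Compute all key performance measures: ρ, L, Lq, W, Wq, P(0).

Step 1: ρ = λ/μ = 11.9/16.8 = 0.7083
Step 2: L = λ/(μ-λ) = 11.9/4.90 = 2.4286
Step 3: Lq = λ²/(μ(μ-λ)) = 141.61/(16.8×4.90) = 1.7202
Step 4: W = 1/(μ-λ) = 1/4.90 = 0.20408
Step 5: Wq = λ/(μ(μ-λ)) = 11.9/(16.8×4.90) = 0.1446
Step 6: P(0) = 1-ρ = 0.2917
Verify: L = λW = 11.9×0.20408 = 2.4286 ✔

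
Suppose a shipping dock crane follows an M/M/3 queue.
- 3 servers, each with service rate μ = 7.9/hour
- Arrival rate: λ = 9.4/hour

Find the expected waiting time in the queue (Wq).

Traffic intensity: ρ = λ/(cμ) = 9.4/(3×7.9) = 0.3966
Since ρ = 0.3966 < 1, system is stable.
Offered load a = λ/μ = cρ = 9.4/7.9 = 1.1899
P₀ = [ Σₙ₌₀^2 aⁿ/n! + a^3/(3!(1-ρ)) ]⁻¹
Σ = a^0/0! + a^1/1! + a^2/2! = 1.0000 + 1.1899 + 0.7079 = 2.8978
a^3/(3!(1-ρ)) = 1.6846/(6 × 0.6034) = 0.4653
P₀ = 1/(2.8978 + 0.4653) = 0.2973
Lq = P₀·a^3·ρ / (3!(1-ρ)²) = 0.29734 × 1.6846 × 0.39662 / (6 × 0.36406) = 0.09095
Wq = Lq/λ = 0.09095/9.4 = 0.009676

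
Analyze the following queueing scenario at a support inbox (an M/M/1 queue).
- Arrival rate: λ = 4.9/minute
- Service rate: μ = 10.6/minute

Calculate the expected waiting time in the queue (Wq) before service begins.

First, compute utilization: ρ = λ/μ = 4.9/10.6 = 0.4623
For M/M/1: Wq = λ/(μ(μ-λ))
Wq = 4.9/(10.6 × (10.6-4.9))
Wq = 4.9/(10.6 × 5.70)
Wq = 0.08110 minutes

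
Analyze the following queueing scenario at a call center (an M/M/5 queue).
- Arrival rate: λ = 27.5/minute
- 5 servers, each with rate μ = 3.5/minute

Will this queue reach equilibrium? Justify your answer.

Stability requires ρ = λ/(cμ) < 1
ρ = 27.5/(5 × 3.5) = 27.5/17.50 = 1.5714
Since 1.5714 ≥ 1, the system is UNSTABLE.
Need c > λ/μ = 27.5/3.5 = 7.86.
Minimum servers needed: c = 8.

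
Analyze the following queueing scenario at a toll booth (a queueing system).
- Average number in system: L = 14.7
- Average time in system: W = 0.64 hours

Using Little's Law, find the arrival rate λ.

Little's Law: L = λW, so λ = L/W
λ = 14.7/0.64 = 22.9688 vehicles/hour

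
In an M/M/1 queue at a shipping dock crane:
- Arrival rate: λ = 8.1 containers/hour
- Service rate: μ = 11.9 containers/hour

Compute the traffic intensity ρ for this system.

Server utilization: ρ = λ/μ
ρ = 8.1/11.9 = 0.6807
The server is busy 68.07% of the time.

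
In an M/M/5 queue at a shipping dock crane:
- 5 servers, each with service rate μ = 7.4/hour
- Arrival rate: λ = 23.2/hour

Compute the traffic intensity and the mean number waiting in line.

Traffic intensity: ρ = λ/(cμ) = 23.2/(5×7.4) = 0.6270
Since ρ = 0.6270 < 1, system is stable.
Offered load a = λ/μ = cρ = 23.2/7.4 = 3.1351
P₀ = [ Σₙ₌₀^4 aⁿ/n! + a^5/(5!(1-ρ)) ]⁻¹
Σ = a^0/0! + a^1/1! + a^2/2! + a^3/3! + a^4/4! = 1.00000 + 3.13514 + 4.91454 + 5.13591 + 4.02544 = 18.2110
a^5/(5!(1-ρ)) = 302.8875/(120 × 0.372973) = 6.7674
P₀ = 1/(18.2110 + 6.7674) = 0.04003
Lq = P₀·a^5·ρ / (5!(1-ρ)²) = 0.040035 × 302.8875 × 0.62703 / (120 × 0.13911) = 0.4555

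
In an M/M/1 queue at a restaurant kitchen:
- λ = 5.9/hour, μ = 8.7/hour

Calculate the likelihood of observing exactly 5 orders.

ρ = λ/μ = 5.9/8.7 = 0.67816
P(n) = (1-ρ)ρⁿ
P(5) = (1-0.67816) × 0.67816^5
P(5) = 0.32184 × 0.14344
P(5) = 0.04616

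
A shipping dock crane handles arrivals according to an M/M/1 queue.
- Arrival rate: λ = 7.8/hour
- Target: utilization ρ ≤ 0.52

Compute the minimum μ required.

ρ = λ/μ, so μ = λ/ρ
μ ≥ 7.8/0.52 = 15.0000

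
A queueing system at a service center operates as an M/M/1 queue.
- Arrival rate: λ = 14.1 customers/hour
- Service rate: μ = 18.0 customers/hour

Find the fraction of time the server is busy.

Server utilization: ρ = λ/μ
ρ = 14.1/18.0 = 0.7833
The server is busy 78.33% of the time.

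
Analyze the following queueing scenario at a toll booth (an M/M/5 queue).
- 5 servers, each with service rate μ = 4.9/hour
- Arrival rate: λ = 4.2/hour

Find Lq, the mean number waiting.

Traffic intensity: ρ = λ/(cμ) = 4.2/(5×4.9) = 0.1714
Since ρ = 0.1714 < 1, system is stable.
Offered load a = λ/μ = cρ = 4.2/4.9 = 0.8571
P₀ = [ Σₙ₌₀^4 aⁿ/n! + a^5/(5!(1-ρ)) ]⁻¹
Σ = a^0/0! + a^1/1! + a^2/2! + a^3/3! + a^4/4! = 1.0000 + 0.8571 + 0.3673 + 0.1050 + 0.02249 = 2.3519
a^5/(5!(1-ρ)) = 0.4627/(120 × 0.8286) = 0.004653
P₀ = 1/(2.3519 + 0.004653) = 0.4243
Lq = P₀·a^5·ρ / (5!(1-ρ)²) = 0.4243 × 0.4627 × 0.1714 / (120 × 0.6865) = 0.0004085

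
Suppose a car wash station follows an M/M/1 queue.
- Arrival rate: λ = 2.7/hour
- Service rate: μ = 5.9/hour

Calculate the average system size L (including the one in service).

ρ = λ/μ = 2.7/5.9 = 0.4576
For M/M/1: L = λ/(μ-λ)
L = 2.7/(5.9-2.7) = 2.7/3.20
L = 0.8438 cars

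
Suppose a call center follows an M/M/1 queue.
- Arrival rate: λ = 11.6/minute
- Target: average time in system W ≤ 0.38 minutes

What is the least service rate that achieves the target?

For M/M/1: W = 1/(μ-λ)
Need W ≤ 0.38, so 1/(μ-λ) ≤ 0.38
μ - λ ≥ 1/0.38 = 2.6316
μ ≥ 11.6 + 2.6316 = 14.2316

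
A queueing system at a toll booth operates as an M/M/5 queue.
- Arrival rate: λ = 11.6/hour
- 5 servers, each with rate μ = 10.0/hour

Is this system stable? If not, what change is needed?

Stability requires ρ = λ/(cμ) < 1
ρ = 11.6/(5 × 10.0) = 11.6/50.00 = 0.2320
Since 0.2320 < 1, the system is STABLE.
The servers are busy 23.20% of the time.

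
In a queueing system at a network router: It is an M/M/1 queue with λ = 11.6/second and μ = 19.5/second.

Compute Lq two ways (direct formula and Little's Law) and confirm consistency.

Method 1 (direct): Lq = λ²/(μ(μ-λ)) = 134.56/(19.5 × 7.90) = 0.8735

Method 2 (Little's Law):
W = 1/(μ-λ) = 1/7.90 = 0.12658
Wq = W - 1/μ = 0.12658 - 0.051282 = 0.07530
Lq = λWq = 11.6 × 0.07530 = 0.8735 ✔ (matches Method 1)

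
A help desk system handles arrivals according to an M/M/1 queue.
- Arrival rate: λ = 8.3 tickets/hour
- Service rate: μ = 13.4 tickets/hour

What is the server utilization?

Server utilization: ρ = λ/μ
ρ = 8.3/13.4 = 0.6194
The server is busy 61.94% of the time.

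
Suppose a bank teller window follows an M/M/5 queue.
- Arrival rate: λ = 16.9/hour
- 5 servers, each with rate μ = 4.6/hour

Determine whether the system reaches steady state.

Stability requires ρ = λ/(cμ) < 1
ρ = 16.9/(5 × 4.6) = 16.9/23.00 = 0.7348
Since 0.7348 < 1, the system is STABLE.
The servers are busy 73.48% of the time.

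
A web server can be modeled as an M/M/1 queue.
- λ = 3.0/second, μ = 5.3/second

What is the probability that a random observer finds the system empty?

ρ = λ/μ = 3.0/5.3 = 0.5660
P(0) = 1 - ρ = 1 - 0.5660 = 0.4340
The server is idle 43.40% of the time.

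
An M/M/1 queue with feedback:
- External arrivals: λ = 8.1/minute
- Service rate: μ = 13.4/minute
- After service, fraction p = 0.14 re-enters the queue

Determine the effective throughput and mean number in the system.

Effective arrival rate: λ_eff = λ/(1-p) = 8.1/(1-0.14) = 8.1/0.86 = 9.4186
ρ = λ_eff/μ = 9.4186/13.4 = 0.702881
L = ρ/(1-ρ) = 0.702881/(1-0.702881) = 2.3657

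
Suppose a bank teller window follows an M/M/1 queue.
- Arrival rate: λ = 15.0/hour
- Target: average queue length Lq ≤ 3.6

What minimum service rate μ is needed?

For M/M/1: Lq = λ²/(μ(μ-λ))
Need Lq ≤ 3.6, i.e. μ(μ-λ) ≥ λ²/3.6
μ² - 15.0μ - 225.00/3.6 ≥ 0  →  μ² - 15.0μ - 62.5000 ≥ 0
Quadratic formula (positive root): μ = [λ + √(λ² + 4×62.5000)]/2
Discriminant: 225.00 + 4×62.5000 = 475.0000, √475.0000 = 21.7945
μ ≥ (15.0 + 21.7945)/2 = 18.3972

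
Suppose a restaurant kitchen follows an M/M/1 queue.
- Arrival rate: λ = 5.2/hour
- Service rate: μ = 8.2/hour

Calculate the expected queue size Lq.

ρ = λ/μ = 5.2/8.2 = 0.6341
For M/M/1: Lq = λ²/(μ(μ-λ))
Lq = 27.04/(8.2 × 3.00)
Lq = 1.0992 orders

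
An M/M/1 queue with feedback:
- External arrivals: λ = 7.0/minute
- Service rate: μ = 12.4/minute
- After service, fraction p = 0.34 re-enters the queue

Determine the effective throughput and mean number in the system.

Effective arrival rate: λ_eff = λ/(1-p) = 7.0/(1-0.34) = 7.0/0.66 = 10.606061
ρ = λ_eff/μ = 10.606061/12.4 = 0.8553275
L = ρ/(1-ρ) = 0.8553275/(1-0.8553275) = 5.9122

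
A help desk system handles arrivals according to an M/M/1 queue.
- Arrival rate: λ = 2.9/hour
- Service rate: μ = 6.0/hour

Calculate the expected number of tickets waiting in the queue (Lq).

ρ = λ/μ = 2.9/6.0 = 0.4833
For M/M/1: Lq = λ²/(μ(μ-λ))
Lq = 8.41/(6.0 × 3.10)
Lq = 0.4522 tickets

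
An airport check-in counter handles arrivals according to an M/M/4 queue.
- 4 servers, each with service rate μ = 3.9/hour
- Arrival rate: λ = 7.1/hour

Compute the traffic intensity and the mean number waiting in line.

Traffic intensity: ρ = λ/(cμ) = 7.1/(4×3.9) = 0.4551
Since ρ = 0.4551 < 1, system is stable.
Offered load a = λ/μ = cρ = 7.1/3.9 = 1.8205
P₀ = [ Σₙ₌₀^3 aⁿ/n! + a^4/(4!(1-ρ)) ]⁻¹
Σ = a^0/0! + a^1/1! + a^2/2! + a^3/3! = 1.000000 + 1.820513 + 1.657133 + 1.005611 = 5.4833
a^4/(4!(1-ρ)) = 10.9844/(24 × 0.54487) = 0.8400
P₀ = 1/(5.4833 + 0.8400) = 0.1581
Lq = P₀·a^4·ρ / (4!(1-ρ)²) = 0.15815 × 10.9844 × 0.45513 / (24 × 0.29689) = 0.1110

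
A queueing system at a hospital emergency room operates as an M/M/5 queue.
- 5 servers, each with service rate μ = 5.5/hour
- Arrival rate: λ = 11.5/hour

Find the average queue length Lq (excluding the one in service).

Traffic intensity: ρ = λ/(cμ) = 11.5/(5×5.5) = 0.4182
Since ρ = 0.4182 < 1, system is stable.
Offered load a = λ/μ = cρ = 11.5/5.5 = 2.0909
P₀ = [ Σₙ₌₀^4 aⁿ/n! + a^5/(5!(1-ρ)) ]⁻¹
Σ = a^0/0! + a^1/1! + a^2/2! + a^3/3! + a^4/4! = 1.0000 + 2.0909 + 2.1860 + 1.5235 + 0.7964 = 7.5968
a^5/(5!(1-ρ)) = 39.9646/(120 × 0.5818) = 0.5724
P₀ = 1/(7.5968 + 0.5724) = 0.1224
Lq = P₀·a^5·ρ / (5!(1-ρ)²) = 0.1224 × 39.9646 × 0.4182 / (120 × 0.3385) = 0.05036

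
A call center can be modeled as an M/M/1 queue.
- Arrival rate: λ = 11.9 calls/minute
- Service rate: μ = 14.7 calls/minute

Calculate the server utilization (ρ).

Server utilization: ρ = λ/μ
ρ = 11.9/14.7 = 0.8095
The server is busy 80.95% of the time.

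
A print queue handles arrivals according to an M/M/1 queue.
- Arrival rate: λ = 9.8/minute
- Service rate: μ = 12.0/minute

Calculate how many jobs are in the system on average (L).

ρ = λ/μ = 9.8/12.0 = 0.8167
For M/M/1: L = λ/(μ-λ)
L = 9.8/(12.0-9.8) = 9.8/2.20
L = 4.4545 jobs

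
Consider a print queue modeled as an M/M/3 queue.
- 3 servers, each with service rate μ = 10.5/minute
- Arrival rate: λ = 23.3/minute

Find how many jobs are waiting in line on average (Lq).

Traffic intensity: ρ = λ/(cμ) = 23.3/(3×10.5) = 0.7397
Since ρ = 0.7397 < 1, system is stable.
Offered load a = λ/μ = cρ = 23.3/10.5 = 2.2190
P₀ = [ Σₙ₌₀^2 aⁿ/n! + a^3/(3!(1-ρ)) ]⁻¹
Σ = a^0/0! + a^1/1! + a^2/2! = 1.0000 + 2.2190 + 2.4621 = 5.6811
a^3/(3!(1-ρ)) = 10.9270/(6 × 0.26032) = 6.9959
P₀ = 1/(5.6811 + 6.9959) = 0.07888
Lq = P₀·a^3·ρ / (3!(1-ρ)²) = 0.078883 × 10.9270 × 0.73968 / (6 × 0.067765) = 1.5681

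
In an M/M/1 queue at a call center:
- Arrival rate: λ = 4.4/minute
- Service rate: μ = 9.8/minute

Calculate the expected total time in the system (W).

First, compute utilization: ρ = λ/μ = 4.4/9.8 = 0.4490
For M/M/1: W = 1/(μ-λ)
W = 1/(9.8-4.4) = 1/5.40
W = 0.1852 minutes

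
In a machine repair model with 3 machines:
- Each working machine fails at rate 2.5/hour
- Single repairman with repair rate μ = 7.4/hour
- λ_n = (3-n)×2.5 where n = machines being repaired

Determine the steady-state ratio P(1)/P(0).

P(1)/P(0) = ∏_{i=0}^{1-1} λ_i/μ_{i+1}
= (3-0)×2.5/7.4
= 1.0135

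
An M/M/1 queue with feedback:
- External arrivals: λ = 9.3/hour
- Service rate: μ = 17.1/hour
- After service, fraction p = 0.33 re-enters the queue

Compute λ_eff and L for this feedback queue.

Effective arrival rate: λ_eff = λ/(1-p) = 9.3/(1-0.33) = 9.3/0.67 = 13.8806
ρ = λ_eff/μ = 13.8806/17.1 = 0.81173
L = ρ/(1-ρ) = 0.81173/(1-0.81173) = 4.3115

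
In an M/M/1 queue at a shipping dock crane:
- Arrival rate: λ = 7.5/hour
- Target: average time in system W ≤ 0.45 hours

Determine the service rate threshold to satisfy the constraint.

For M/M/1: W = 1/(μ-λ)
Need W ≤ 0.45, so 1/(μ-λ) ≤ 0.45
μ - λ ≥ 1/0.45 = 2.2222
μ ≥ 7.5 + 2.2222 = 9.7222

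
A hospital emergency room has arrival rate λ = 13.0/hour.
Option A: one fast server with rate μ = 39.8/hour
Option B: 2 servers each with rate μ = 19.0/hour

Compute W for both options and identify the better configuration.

Option A: single server μ = 39.8 (M/M/1)
  ρ_A = 13.0/39.8 = 0.3266
  W_A = 1/(μ-λ) = 1/(39.8-13.0) = 1/26.80 = 0.03731

Option B: 2 servers μ = 19.0 (M/M/2)
  ρ_B = λ/(cμ) = 13.0/(2×19.0) = 0.3421
  Offered load a = λ/μ = cρ = 13.0/19.0 = 0.6842
  P₀ = [ Σₙ₌₀^1 aⁿ/n! + a^2/(2!(1-ρ)) ]⁻¹
  Σ = a^0/0! + a^1/1! = 1.0000 + 0.6842 = 1.6842
  a^2/(2!(1-ρ)) = 0.4681/(2 × 0.6579) = 0.3558
  P₀ = 1/(1.6842 + 0.3558) = 0.4902
  Lq = P₀·a^2·ρ / (2!(1-ρ)²) = 0.4902 × 0.4681 × 0.3421 / (2 × 0.4328) = 0.09069
  Wq_B = Lq/λ = 0.09069/13.0 = 0.006976
  W_B = Wq_B + 1/μ = 0.006976 + 0.05263 = 0.05961

Since W_A = 0.03731 < W_B = 0.05961, Option A (single fast server) has the shorter time in system.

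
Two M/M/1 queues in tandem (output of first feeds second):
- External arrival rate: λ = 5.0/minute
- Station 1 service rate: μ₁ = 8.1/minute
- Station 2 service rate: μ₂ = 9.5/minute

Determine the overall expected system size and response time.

By Jackson's theorem, each station behaves as independent M/M/1.
Station 1: ρ₁ = 5.0/8.1 = 0.6173, L₁ = ρ₁/(1-ρ₁) = λ/(μ₁-λ) = 5.0/3.10 = 1.6129
Station 2: ρ₂ = 5.0/9.5 = 0.5263, L₂ = ρ₂/(1-ρ₂) = λ/(μ₂-λ) = 5.0/4.50 = 1.1111
Total: L = L₁ + L₂ = 1.6129 + 1.1111 = 2.7240
W = L/λ = 2.7240/5.0 = 0.5448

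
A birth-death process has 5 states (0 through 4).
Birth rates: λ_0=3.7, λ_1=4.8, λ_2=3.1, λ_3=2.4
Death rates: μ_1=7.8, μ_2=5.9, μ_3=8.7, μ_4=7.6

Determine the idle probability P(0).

Ratios P(n)/P(0) = (λ₀···λₙ₋₁)/(μ₁···μₙ):
P(1)/P(0) = (3.7)/(7.8) = 0.4744
P(2)/P(0) = (3.7×4.8)/(7.8×5.9) = 0.3859
P(3)/P(0) = (3.7×4.8×3.1)/(7.8×5.9×8.7) = 0.1375
P(4)/P(0) = (3.7×4.8×3.1×2.4)/(7.8×5.9×8.7×7.6) = 0.04342

Normalization: ∑ P(n) = 1
P(0) × (1.0000 + 0.4744 + 0.3859 + 0.1375 + 0.04342) = 1
P(0) × 2.0412 = 1
P(0) = 1/2.0412 = 0.4899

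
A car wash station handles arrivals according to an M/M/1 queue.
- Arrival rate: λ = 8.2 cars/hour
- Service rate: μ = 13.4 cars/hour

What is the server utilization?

Server utilization: ρ = λ/μ
ρ = 8.2/13.4 = 0.6119
The server is busy 61.19% of the time.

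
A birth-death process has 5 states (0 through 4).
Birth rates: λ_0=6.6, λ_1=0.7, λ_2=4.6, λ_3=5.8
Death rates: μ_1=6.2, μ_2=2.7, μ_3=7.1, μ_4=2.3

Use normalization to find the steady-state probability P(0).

Ratios P(n)/P(0) = (λ₀···λₙ₋₁)/(μ₁···μₙ):
P(1)/P(0) = (6.6)/(6.2) = 1.0645
P(2)/P(0) = (6.6×0.7)/(6.2×2.7) = 0.2760
P(3)/P(0) = (6.6×0.7×4.6)/(6.2×2.7×7.1) = 0.1788
P(4)/P(0) = (6.6×0.7×4.6×5.8)/(6.2×2.7×7.1×2.3) = 0.4509

Normalization: ∑ P(n) = 1
P(0) × (1.0000 + 1.0645 + 0.2760 + 0.1788 + 0.4509) = 1
P(0) × 2.9702 = 1
P(0) = 1/2.9702 = 0.3367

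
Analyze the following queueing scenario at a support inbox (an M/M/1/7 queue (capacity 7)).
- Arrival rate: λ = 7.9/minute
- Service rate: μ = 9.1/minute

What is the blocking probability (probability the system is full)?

ρ = λ/μ = 7.9/9.1 = 0.86813
P₀ = (1-ρ)/(1-ρ^(K+1)) = (1-0.86813)/(1-0.86813^8) = 0.1319/0.6774 = 0.1947
P_K = P₀×ρ^K = 0.19467 × 0.86813^7 = 0.19467 × 0.37162 = 0.07234
Blocking probability = 7.23%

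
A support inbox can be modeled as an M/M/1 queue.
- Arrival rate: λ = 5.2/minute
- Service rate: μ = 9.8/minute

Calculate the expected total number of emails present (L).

ρ = λ/μ = 5.2/9.8 = 0.5306
For M/M/1: L = λ/(μ-λ)
L = 5.2/(9.8-5.2) = 5.2/4.60
L = 1.1304 emails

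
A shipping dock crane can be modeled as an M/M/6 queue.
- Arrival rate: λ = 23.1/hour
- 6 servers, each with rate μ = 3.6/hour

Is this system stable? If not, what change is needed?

Stability requires ρ = λ/(cμ) < 1
ρ = 23.1/(6 × 3.6) = 23.1/21.60 = 1.0694
Since 1.0694 ≥ 1, the system is UNSTABLE.
Need c > λ/μ = 23.1/3.6 = 6.42.
Minimum servers needed: c = 7.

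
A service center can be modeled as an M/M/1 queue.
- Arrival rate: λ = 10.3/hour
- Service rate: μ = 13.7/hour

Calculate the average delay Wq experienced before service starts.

First, compute utilization: ρ = λ/μ = 10.3/13.7 = 0.7518
For M/M/1: Wq = λ/(μ(μ-λ))
Wq = 10.3/(13.7 × (13.7-10.3))
Wq = 10.3/(13.7 × 3.40)
Wq = 0.2211 hours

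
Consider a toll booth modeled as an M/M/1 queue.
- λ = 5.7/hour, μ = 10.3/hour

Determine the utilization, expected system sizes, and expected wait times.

Step 1: ρ = λ/μ = 5.7/10.3 = 0.5534
Step 2: L = λ/(μ-λ) = 5.7/4.60 = 1.2391
Step 3: Lq = λ²/(μ(μ-λ)) = 32.49/(10.3×4.60) = 0.6857
Step 4: W = 1/(μ-λ) = 1/4.60 = 0.21739
Step 5: Wq = λ/(μ(μ-λ)) = 5.7/(10.3×4.60) = 0.1203
Step 6: P(0) = 1-ρ = 0.4466
Verify: L = λW = 5.7×0.21739 = 1.2391 ✔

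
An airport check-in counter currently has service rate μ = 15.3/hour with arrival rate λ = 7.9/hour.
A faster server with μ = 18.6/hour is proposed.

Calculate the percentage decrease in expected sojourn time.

System 1: ρ₁ = 7.9/15.3 = 0.5163, W₁ = 1/(15.3-7.9) = 0.13514
System 2: ρ₂ = 7.9/18.6 = 0.4247, W₂ = 1/(18.6-7.9) = 0.093458
Improvement: (W₁-W₂)/W₁ = (0.13514-0.093458)/0.13514 = 30.84%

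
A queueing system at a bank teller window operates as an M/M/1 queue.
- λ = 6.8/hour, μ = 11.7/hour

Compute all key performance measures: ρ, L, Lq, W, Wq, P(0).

Step 1: ρ = λ/μ = 6.8/11.7 = 0.5812
Step 2: L = λ/(μ-λ) = 6.8/4.90 = 1.3878
Step 3: Lq = λ²/(μ(μ-λ)) = 46.24/(11.7×4.90) = 0.8066
Step 4: W = 1/(μ-λ) = 1/4.90 = 0.204082
Step 5: Wq = λ/(μ(μ-λ)) = 6.8/(11.7×4.90) = 0.1186
Step 6: P(0) = 1-ρ = 0.4188
Verify: L = λW = 6.8×0.204082 = 1.3878 ✔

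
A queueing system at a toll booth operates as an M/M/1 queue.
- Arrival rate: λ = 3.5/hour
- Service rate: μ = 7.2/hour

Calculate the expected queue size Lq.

ρ = λ/μ = 3.5/7.2 = 0.4861
For M/M/1: Lq = λ²/(μ(μ-λ))
Lq = 12.25/(7.2 × 3.70)
Lq = 0.4598 vehicles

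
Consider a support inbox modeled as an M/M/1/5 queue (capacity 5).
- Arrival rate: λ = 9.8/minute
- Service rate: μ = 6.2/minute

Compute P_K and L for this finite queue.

ρ = λ/μ = 9.8/6.2 = 1.58065
P₀ = (1-ρ)/(1-ρ^(K+1)) = (1-1.58065)/(1-1.58065^6) = -0.5807/-14.5960 = 0.03978
P_K = P₀×ρ^K = 0.03978 × 1.58065^5 = 0.03978 × 9.8669 = 0.3925
Blocking probability P_5 = 0.3925 (39.25%)
L = ρ[1 - (K+1)ρ^K + Kρ^(K+1)] / [(1-ρ)(1-ρ^(K+1))]
L = 1.58065 × (1 - 6×9.866851 + 5×15.59604) / ((1 - 1.58065) × (1 - 15.59604)) = 3.6889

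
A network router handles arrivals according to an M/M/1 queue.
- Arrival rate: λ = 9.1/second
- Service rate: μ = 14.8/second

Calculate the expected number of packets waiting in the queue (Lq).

ρ = λ/μ = 9.1/14.8 = 0.6149
For M/M/1: Lq = λ²/(μ(μ-λ))
Lq = 82.81/(14.8 × 5.70)
Lq = 0.9816 packets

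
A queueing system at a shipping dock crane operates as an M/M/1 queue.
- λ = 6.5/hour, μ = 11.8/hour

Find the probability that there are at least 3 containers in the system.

ρ = λ/μ = 6.5/11.8 = 0.5508
P(N ≥ n) = ρⁿ
P(N ≥ 3) = 0.5508^3
P(N ≥ 3) = 0.1671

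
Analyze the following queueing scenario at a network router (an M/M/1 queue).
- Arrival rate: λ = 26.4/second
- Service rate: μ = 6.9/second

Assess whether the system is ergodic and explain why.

Stability requires ρ = λ/(cμ) < 1
ρ = 26.4/(1 × 6.9) = 26.4/6.90 = 3.8261
Since 3.8261 ≥ 1, the system is UNSTABLE.
Queue grows without bound. Need μ > λ = 26.4.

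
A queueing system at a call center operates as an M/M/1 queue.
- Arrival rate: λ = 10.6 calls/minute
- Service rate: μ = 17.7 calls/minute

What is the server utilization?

Server utilization: ρ = λ/μ
ρ = 10.6/17.7 = 0.5989
The server is busy 59.89% of the time.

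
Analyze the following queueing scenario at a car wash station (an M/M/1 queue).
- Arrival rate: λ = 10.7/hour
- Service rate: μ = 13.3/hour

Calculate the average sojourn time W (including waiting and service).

First, compute utilization: ρ = λ/μ = 10.7/13.3 = 0.8045
For M/M/1: W = 1/(μ-λ)
W = 1/(13.3-10.7) = 1/2.60
W = 0.3846 hours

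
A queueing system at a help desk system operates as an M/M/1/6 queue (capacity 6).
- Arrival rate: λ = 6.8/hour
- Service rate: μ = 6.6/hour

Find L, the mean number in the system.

ρ = λ/μ = 6.8/6.6 = 1.0303
P₀ = (1-ρ)/(1-ρ^(K+1)) = (1-1.0303)/(1-1.0303^7) = -0.03030/-0.2324 = 0.1304
P_K = P₀×ρ^K = 0.1304 × 1.0303^6 = 0.1304 × 1.1961 = 0.1560
L = ρ[1 - (K+1)ρ^K + Kρ^(K+1)] / [(1-ρ)(1-ρ^(K+1))]
L = 1.0303 × (1 - 7×1.1961405 + 6×1.2323836) / ((1 - 1.0303) × (1 - 1.2323836)) = 3.1193 tickets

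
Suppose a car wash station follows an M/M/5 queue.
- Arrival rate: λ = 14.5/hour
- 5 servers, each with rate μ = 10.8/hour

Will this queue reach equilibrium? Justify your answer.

Stability requires ρ = λ/(cμ) < 1
ρ = 14.5/(5 × 10.8) = 14.5/54.00 = 0.2685
Since 0.2685 < 1, the system is STABLE.
The servers are busy 26.85% of the time.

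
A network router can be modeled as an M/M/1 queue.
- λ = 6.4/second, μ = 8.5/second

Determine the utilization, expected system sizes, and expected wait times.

Step 1: ρ = λ/μ = 6.4/8.5 = 0.7529
Step 2: L = λ/(μ-λ) = 6.4/2.10 = 3.0476
Step 3: Lq = λ²/(μ(μ-λ)) = 40.96/(8.5×2.10) = 2.2947
Step 4: W = 1/(μ-λ) = 1/2.10 = 0.47619
Step 5: Wq = λ/(μ(μ-λ)) = 6.4/(8.5×2.10) = 0.3585
Step 6: P(0) = 1-ρ = 0.2471
Verify: L = λW = 6.4×0.47619 = 3.0476 ✔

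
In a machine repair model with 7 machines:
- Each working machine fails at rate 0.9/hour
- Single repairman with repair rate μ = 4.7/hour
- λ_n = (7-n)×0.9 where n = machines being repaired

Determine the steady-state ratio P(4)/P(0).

P(4)/P(0) = ∏_{i=0}^{4-1} λ_i/μ_{i+1}
= (7-0)×0.9/4.7 × (7-1)×0.9/4.7 × (7-2)×0.9/4.7 × (7-3)×0.9/4.7
= 1.1294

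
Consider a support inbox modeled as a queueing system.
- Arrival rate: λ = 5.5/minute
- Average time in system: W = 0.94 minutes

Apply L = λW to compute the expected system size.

Little's Law: L = λW
L = 5.5 × 0.94 = 5.1700 emails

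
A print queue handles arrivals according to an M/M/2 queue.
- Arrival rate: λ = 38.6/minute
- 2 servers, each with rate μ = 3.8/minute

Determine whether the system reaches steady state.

Stability requires ρ = λ/(cμ) < 1
ρ = 38.6/(2 × 3.8) = 38.6/7.60 = 5.0789
Since 5.0789 ≥ 1, the system is UNSTABLE.
Need c > λ/μ = 38.6/3.8 = 10.16.
Minimum servers needed: c = 11.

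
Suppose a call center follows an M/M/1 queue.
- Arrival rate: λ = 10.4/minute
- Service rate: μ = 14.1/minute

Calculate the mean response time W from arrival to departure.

First, compute utilization: ρ = λ/μ = 10.4/14.1 = 0.7376
For M/M/1: W = 1/(μ-λ)
W = 1/(14.1-10.4) = 1/3.70
W = 0.2703 minutes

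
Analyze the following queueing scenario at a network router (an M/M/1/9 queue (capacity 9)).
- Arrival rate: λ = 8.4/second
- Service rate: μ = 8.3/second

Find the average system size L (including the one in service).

ρ = λ/μ = 8.4/8.3 = 1.01205
P₀ = (1-ρ)/(1-ρ^(K+1)) = (1-1.01205)/(1-1.01205^10) = -0.012050/-0.12725 = 0.09470
P_K = P₀×ρ^K = 0.09470 × 1.01205^9 = 0.09470 × 1.1138 = 0.1055
L = ρ[1 - (K+1)ρ^K + Kρ^(K+1)] / [(1-ρ)(1-ρ^(K+1))]
L = 1.01205 × (1 - 10×1.11382695 + 9×1.12724857) / ((1 - 1.01205) × (1 - 1.12724857)) = 4.5988 packets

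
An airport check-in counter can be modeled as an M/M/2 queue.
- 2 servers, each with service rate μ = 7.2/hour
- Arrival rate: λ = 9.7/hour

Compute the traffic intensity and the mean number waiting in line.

Traffic intensity: ρ = λ/(cμ) = 9.7/(2×7.2) = 0.6736
Since ρ = 0.6736 < 1, system is stable.
Offered load a = λ/μ = cρ = 9.7/7.2 = 1.3472
P₀ = [ Σₙ₌₀^1 aⁿ/n! + a^2/(2!(1-ρ)) ]⁻¹
Σ = a^0/0! + a^1/1! = 1.0000 + 1.3472 = 2.3472
a^2/(2!(1-ρ)) = 1.8150/(2 × 0.32639) = 2.7804
P₀ = 1/(2.3472 + 2.7804) = 0.1950
Lq = P₀·a^2·ρ / (2!(1-ρ)²) = 0.19502 × 1.8150 × 0.67361 / (2 × 0.10653) = 1.1191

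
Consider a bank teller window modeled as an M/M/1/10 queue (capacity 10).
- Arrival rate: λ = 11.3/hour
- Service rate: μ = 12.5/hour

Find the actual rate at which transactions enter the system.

ρ = λ/μ = 11.3/12.5 = 0.9040
P₀ = (1-ρ)/(1-ρ^(K+1)) = (1-0.9040)/(1-0.9040^11) = 0.09600/0.6705 = 0.1432
P_K = P₀×ρ^K = 0.14318 × 0.9040^10 = 0.14318 × 0.36449 = 0.05219
λ_eff = λ(1-P_K) = 11.3 × (1 - 0.05219) = 11.3 × 0.94781 = 10.7103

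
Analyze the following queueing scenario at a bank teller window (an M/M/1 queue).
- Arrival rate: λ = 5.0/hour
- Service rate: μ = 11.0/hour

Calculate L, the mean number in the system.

ρ = λ/μ = 5.0/11.0 = 0.4545
For M/M/1: L = λ/(μ-λ)
L = 5.0/(11.0-5.0) = 5.0/6.00
L = 0.8333 transactions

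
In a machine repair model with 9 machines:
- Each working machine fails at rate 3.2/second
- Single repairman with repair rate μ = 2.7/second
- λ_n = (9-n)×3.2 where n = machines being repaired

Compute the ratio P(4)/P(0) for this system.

P(4)/P(0) = ∏_{i=0}^{4-1} λ_i/μ_{i+1}
= (9-0)×3.2/2.7 × (9-1)×3.2/2.7 × (9-2)×3.2/2.7 × (9-3)×3.2/2.7
= 5966.5961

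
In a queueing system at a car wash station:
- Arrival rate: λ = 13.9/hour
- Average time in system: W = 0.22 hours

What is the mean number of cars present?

Little's Law: L = λW
L = 13.9 × 0.22 = 3.0580 cars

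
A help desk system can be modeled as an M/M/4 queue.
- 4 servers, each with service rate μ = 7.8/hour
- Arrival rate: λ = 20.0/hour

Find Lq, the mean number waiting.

Traffic intensity: ρ = λ/(cμ) = 20.0/(4×7.8) = 0.6410
Since ρ = 0.6410 < 1, system is stable.
Offered load a = λ/μ = cρ = 20.0/7.8 = 2.5641
P₀ = [ Σₙ₌₀^3 aⁿ/n! + a^4/(4!(1-ρ)) ]⁻¹
Σ = a^0/0! + a^1/1! + a^2/2! + a^3/3! = 1.0000 + 2.5641 + 3.2873 + 2.8097 = 9.6611
a^4/(4!(1-ρ)) = 43.2257/(24 × 0.35897) = 5.0173
P₀ = 1/(9.6611 + 5.0173) = 0.06813
Lq = P₀·a^4·ρ / (4!(1-ρ)²) = 0.068128 × 43.2257 × 0.64103 / (24 × 0.12886) = 0.6104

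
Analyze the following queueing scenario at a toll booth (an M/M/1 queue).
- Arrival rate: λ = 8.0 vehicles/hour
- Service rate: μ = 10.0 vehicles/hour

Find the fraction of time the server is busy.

Server utilization: ρ = λ/μ
ρ = 8.0/10.0 = 0.8000
The server is busy 80.00% of the time.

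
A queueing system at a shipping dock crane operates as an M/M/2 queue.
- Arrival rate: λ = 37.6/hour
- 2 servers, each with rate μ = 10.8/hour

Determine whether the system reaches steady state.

Stability requires ρ = λ/(cμ) < 1
ρ = 37.6/(2 × 10.8) = 37.6/21.60 = 1.7407
Since 1.7407 ≥ 1, the system is UNSTABLE.
Need c > λ/μ = 37.6/10.8 = 3.48.
Minimum servers needed: c = 4.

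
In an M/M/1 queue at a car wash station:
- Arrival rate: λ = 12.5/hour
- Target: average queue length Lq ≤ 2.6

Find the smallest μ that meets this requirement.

For M/M/1: Lq = λ²/(μ(μ-λ))
Need Lq ≤ 2.6, i.e. μ(μ-λ) ≥ λ²/2.6
μ² - 12.5μ - 156.25/2.6 ≥ 0  →  μ² - 12.5μ - 60.09615 ≥ 0
Quadratic formula (positive root): μ = [λ + √(λ² + 4×60.09615)]/2
Discriminant: 156.25 + 4×60.09615 = 396.6346, √396.6346 = 19.91569
μ ≥ (12.5 + 19.91569)/2 = 16.2078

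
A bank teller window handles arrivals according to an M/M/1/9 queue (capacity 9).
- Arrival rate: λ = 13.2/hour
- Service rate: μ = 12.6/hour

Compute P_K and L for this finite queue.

ρ = λ/μ = 13.2/12.6 = 1.04762
P₀ = (1-ρ)/(1-ρ^(K+1)) = (1-1.04762)/(1-1.04762^10) = -0.047620/-0.59235 = 0.08039
P_K = P₀×ρ^K = 0.08039 × 1.04762^9 = 0.08039 × 1.5200 = 0.1222
Blocking probability P_9 = 0.1222 (12.22%)
L = ρ[1 - (K+1)ρ^K + Kρ^(K+1)] / [(1-ρ)(1-ρ^(K+1))]
L = 1.04762 × (1 - 10×1.5199665 + 9×1.5923473) / ((1 - 1.04762) × (1 - 1.5923473)) = 4.8824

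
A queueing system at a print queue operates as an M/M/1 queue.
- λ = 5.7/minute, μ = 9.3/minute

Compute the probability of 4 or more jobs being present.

ρ = λ/μ = 5.7/9.3 = 0.6129
P(N ≥ n) = ρⁿ
P(N ≥ 4) = 0.6129^4
P(N ≥ 4) = 0.1411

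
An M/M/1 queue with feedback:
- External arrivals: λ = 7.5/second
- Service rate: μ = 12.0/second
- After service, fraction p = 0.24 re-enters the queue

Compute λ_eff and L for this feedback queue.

Effective arrival rate: λ_eff = λ/(1-p) = 7.5/(1-0.24) = 7.5/0.76 = 9.86842
ρ = λ_eff/μ = 9.86842/12.0 = 0.822368
L = ρ/(1-ρ) = 0.822368/(1-0.822368) = 4.6296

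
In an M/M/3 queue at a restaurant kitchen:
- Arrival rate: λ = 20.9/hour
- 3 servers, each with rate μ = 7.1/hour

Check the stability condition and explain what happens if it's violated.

Stability requires ρ = λ/(cμ) < 1
ρ = 20.9/(3 × 7.1) = 20.9/21.30 = 0.9812
Since 0.9812 < 1, the system is STABLE.
The servers are busy 98.12% of the time.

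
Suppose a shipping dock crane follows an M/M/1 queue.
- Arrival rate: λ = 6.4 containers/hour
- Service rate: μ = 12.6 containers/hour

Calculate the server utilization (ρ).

Server utilization: ρ = λ/μ
ρ = 6.4/12.6 = 0.5079
The server is busy 50.79% of the time.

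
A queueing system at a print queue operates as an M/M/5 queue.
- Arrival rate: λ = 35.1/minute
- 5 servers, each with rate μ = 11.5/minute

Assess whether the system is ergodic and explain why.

Stability requires ρ = λ/(cμ) < 1
ρ = 35.1/(5 × 11.5) = 35.1/57.50 = 0.6104
Since 0.6104 < 1, the system is STABLE.
The servers are busy 61.04% of the time.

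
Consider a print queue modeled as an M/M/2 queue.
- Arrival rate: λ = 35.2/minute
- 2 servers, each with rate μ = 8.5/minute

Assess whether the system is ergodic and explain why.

Stability requires ρ = λ/(cμ) < 1
ρ = 35.2/(2 × 8.5) = 35.2/17.00 = 2.0706
Since 2.0706 ≥ 1, the system is UNSTABLE.
Need c > λ/μ = 35.2/8.5 = 4.14.
Minimum servers needed: c = 5.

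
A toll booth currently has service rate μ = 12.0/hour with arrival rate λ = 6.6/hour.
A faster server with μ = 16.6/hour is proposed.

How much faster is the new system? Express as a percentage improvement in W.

System 1: ρ₁ = 6.6/12.0 = 0.5500, W₁ = 1/(12.0-6.6) = 0.1852
System 2: ρ₂ = 6.6/16.6 = 0.3976, W₂ = 1/(16.6-6.6) = 0.1000
Improvement: (W₁-W₂)/W₁ = (0.1852-0.1000)/0.1852 = 46.00%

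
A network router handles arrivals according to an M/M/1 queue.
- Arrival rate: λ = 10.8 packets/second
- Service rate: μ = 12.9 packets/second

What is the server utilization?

Server utilization: ρ = λ/μ
ρ = 10.8/12.9 = 0.8372
The server is busy 83.72% of the time.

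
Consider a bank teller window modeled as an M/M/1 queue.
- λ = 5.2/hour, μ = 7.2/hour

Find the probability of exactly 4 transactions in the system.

ρ = λ/μ = 5.2/7.2 = 0.72222
P(n) = (1-ρ)ρⁿ
P(4) = (1-0.72222) × 0.72222^4
P(4) = 0.27778 × 0.27207
P(4) = 0.07558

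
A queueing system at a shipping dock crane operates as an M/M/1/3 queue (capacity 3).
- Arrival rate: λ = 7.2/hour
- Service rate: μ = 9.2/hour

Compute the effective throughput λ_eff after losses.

ρ = λ/μ = 7.2/9.2 = 0.7826
P₀ = (1-ρ)/(1-ρ^(K+1)) = (1-0.7826)/(1-0.7826^4) = 0.2174/0.6249 = 0.3479
P_K = P₀×ρ^K = 0.34790 × 0.7826^3 = 0.34790 × 0.47931 = 0.1668
λ_eff = λ(1-P_K) = 7.2 × (1 - 0.16676) = 7.2 × 0.83324 = 5.9993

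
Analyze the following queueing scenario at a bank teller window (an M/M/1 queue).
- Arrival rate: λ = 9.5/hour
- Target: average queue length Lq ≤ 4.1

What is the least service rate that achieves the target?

For M/M/1: Lq = λ²/(μ(μ-λ))
Need Lq ≤ 4.1, i.e. μ(μ-λ) ≥ λ²/4.1
μ² - 9.5μ - 90.25/4.1 ≥ 0  →  μ² - 9.5μ - 22.0122 ≥ 0
Quadratic formula (positive root): μ = [λ + √(λ² + 4×22.0122)]/2
Discriminant: 90.25 + 4×22.0122 = 178.2988, √178.2988 = 13.3529
μ ≥ (9.5 + 13.3529)/2 = 11.4264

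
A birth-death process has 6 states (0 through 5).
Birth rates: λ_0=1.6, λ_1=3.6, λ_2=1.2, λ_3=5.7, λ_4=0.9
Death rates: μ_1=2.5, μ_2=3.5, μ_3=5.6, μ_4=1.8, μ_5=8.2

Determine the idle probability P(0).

Ratios P(n)/P(0) = (λ₀···λₙ₋₁)/(μ₁···μₙ):
P(1)/P(0) = (1.6)/(2.5) = 0.6400
P(2)/P(0) = (1.6×3.6)/(2.5×3.5) = 0.6583
P(3)/P(0) = (1.6×3.6×1.2)/(2.5×3.5×5.6) = 0.1411
P(4)/P(0) = (1.6×3.6×1.2×5.7)/(2.5×3.5×5.6×1.8) = 0.4467
P(5)/P(0) = (1.6×3.6×1.2×5.7×0.9)/(2.5×3.5×5.6×1.8×8.2) = 0.04903

Normalization: ∑ P(n) = 1
P(0) × (1.0000 + 0.6400 + 0.6583 + 0.1411 + 0.4467 + 0.04903) = 1
P(0) × 2.9351 = 1
P(0) = 1/2.9351 = 0.3407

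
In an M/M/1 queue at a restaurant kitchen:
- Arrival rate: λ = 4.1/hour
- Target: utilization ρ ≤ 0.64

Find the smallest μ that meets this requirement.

ρ = λ/μ, so μ = λ/ρ
μ ≥ 4.1/0.64 = 6.4062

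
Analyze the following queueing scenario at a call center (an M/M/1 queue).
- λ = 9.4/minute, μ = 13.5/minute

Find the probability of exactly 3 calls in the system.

ρ = λ/μ = 9.4/13.5 = 0.6963
P(n) = (1-ρ)ρⁿ
P(3) = (1-0.6963) × 0.6963^3
P(3) = 0.3037 × 0.3376
P(3) = 0.1025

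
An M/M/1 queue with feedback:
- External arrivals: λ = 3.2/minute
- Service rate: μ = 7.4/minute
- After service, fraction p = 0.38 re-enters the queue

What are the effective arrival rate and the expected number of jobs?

Effective arrival rate: λ_eff = λ/(1-p) = 3.2/(1-0.38) = 3.2/0.62 = 5.1613
ρ = λ_eff/μ = 5.1613/7.4 = 0.69747
L = ρ/(1-ρ) = 0.69747/(1-0.69747) = 2.3055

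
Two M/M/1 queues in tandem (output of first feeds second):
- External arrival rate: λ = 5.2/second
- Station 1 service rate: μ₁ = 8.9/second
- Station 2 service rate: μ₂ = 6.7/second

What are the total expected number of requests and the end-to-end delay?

By Jackson's theorem, each station behaves as independent M/M/1.
Station 1: ρ₁ = 5.2/8.9 = 0.5843, L₁ = ρ₁/(1-ρ₁) = λ/(μ₁-λ) = 5.2/3.70 = 1.4054
Station 2: ρ₂ = 5.2/6.7 = 0.7761, L₂ = ρ₂/(1-ρ₂) = λ/(μ₂-λ) = 5.2/1.50 = 3.4667
Total: L = L₁ + L₂ = 1.4054 + 3.4667 = 4.8721
W = L/λ = 4.8721/5.2 = 0.9369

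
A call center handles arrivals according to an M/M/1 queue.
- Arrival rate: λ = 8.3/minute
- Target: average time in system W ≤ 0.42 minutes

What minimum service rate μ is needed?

For M/M/1: W = 1/(μ-λ)
Need W ≤ 0.42, so 1/(μ-λ) ≤ 0.42
μ - λ ≥ 1/0.42 = 2.3810
μ ≥ 8.3 + 2.3810 = 10.6810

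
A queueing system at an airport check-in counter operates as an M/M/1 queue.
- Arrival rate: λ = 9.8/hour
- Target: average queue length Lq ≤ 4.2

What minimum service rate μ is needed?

For M/M/1: Lq = λ²/(μ(μ-λ))
Need Lq ≤ 4.2, i.e. μ(μ-λ) ≥ λ²/4.2
μ² - 9.8μ - 96.04/4.2 ≥ 0  →  μ² - 9.8μ - 22.86667 ≥ 0
Quadratic formula (positive root): μ = [λ + √(λ² + 4×22.86667)]/2
Discriminant: 96.04 + 4×22.86667 = 187.5067, √187.5067 = 13.6933
μ ≥ (9.8 + 13.6933)/2 = 11.7467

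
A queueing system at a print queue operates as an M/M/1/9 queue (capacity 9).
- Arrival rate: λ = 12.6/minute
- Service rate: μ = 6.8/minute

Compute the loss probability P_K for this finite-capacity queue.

ρ = λ/μ = 12.6/6.8 = 1.85294
P₀ = (1-ρ)/(1-ρ^(K+1)) = (1-1.85294)/(1-1.85294^10) = -0.8529/-476.1046 = 0.001791
P_K = P₀×ρ^K = 0.0017915 × 1.85294^9 = 0.0017915 × 257.4852 = 0.4613
Blocking probability = 46.13%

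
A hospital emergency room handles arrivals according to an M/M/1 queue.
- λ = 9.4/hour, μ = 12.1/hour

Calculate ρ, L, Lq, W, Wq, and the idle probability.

Step 1: ρ = λ/μ = 9.4/12.1 = 0.7769
Step 2: L = λ/(μ-λ) = 9.4/2.70 = 3.4815
Step 3: Lq = λ²/(μ(μ-λ)) = 88.36/(12.1×2.70) = 2.7046
Step 4: W = 1/(μ-λ) = 1/2.70 = 0.37037
Step 5: Wq = λ/(μ(μ-λ)) = 9.4/(12.1×2.70) = 0.2877
Step 6: P(0) = 1-ρ = 0.2231
Verify: L = λW = 9.4×0.37037 = 3.4815 ✔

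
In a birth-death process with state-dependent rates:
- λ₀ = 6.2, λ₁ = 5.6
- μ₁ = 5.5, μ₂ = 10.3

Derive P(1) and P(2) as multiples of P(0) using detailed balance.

Balance equations:
State 0: λ₀P₀ = μ₁P₁ → P₁ = (λ₀/μ₁)P₀ = (6.2/5.5)P₀ = 1.1273P₀
State 1: P₂ = (λ₀λ₁)/(μ₁μ₂)P₀ = (6.2×5.6)/(5.5×10.3)P₀ = 0.6129P₀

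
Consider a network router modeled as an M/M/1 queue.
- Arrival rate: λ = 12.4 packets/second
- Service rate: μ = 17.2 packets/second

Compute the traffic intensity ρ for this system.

Server utilization: ρ = λ/μ
ρ = 12.4/17.2 = 0.7209
The server is busy 72.09% of the time.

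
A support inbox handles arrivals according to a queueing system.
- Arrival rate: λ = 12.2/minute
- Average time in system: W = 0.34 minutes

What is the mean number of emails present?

Little's Law: L = λW
L = 12.2 × 0.34 = 4.1480 emails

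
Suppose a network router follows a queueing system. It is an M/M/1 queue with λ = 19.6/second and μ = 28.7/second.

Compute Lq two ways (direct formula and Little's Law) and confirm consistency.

Method 1 (direct): Lq = λ²/(μ(μ-λ)) = 384.16/(28.7 × 9.10) = 1.4709

Method 2 (Little's Law):
W = 1/(μ-λ) = 1/9.10 = 0.10989
Wq = W - 1/μ = 0.10989 - 0.034843 = 0.075047
Lq = λWq = 19.6 × 0.075047 = 1.4709 ✔ (matches Method 1)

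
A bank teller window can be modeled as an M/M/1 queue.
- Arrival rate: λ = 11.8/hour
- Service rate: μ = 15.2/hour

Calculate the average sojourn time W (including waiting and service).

First, compute utilization: ρ = λ/μ = 11.8/15.2 = 0.7763
For M/M/1: W = 1/(μ-λ)
W = 1/(15.2-11.8) = 1/3.40
W = 0.2941 hours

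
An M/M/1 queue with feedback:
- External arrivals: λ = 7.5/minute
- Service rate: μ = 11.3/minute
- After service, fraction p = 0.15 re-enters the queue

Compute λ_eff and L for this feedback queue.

Effective arrival rate: λ_eff = λ/(1-p) = 7.5/(1-0.15) = 7.5/0.85 = 8.8235
ρ = λ_eff/μ = 8.8235/11.3 = 0.78084
L = ρ/(1-ρ) = 0.78084/(1-0.78084) = 3.5629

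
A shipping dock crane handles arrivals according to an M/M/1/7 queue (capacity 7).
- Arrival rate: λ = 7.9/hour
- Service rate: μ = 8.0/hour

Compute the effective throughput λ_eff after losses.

ρ = λ/μ = 7.9/8.0 = 0.9875
P₀ = (1-ρ)/(1-ρ^(K+1)) = (1-0.9875)/(1-0.9875^8) = 0.01250/0.09573 = 0.1306
P_K = P₀×ρ^K = 0.1306 × 0.9875^7 = 0.1306 × 0.9157 = 0.1196
λ_eff = λ(1-P_K) = 7.9 × (1 - 0.11957) = 7.9 × 0.88043 = 6.9554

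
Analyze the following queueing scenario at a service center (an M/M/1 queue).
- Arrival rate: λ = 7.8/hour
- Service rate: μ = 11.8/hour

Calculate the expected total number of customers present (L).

ρ = λ/μ = 7.8/11.8 = 0.6610
For M/M/1: L = λ/(μ-λ)
L = 7.8/(11.8-7.8) = 7.8/4.00
L = 1.9500 customers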